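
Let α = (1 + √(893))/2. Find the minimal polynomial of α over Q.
m_α(x) = x^2 - x - 223

From 2α - 1 = √(893), squaring gives (2α - 1)^2 = 893, i.e. 4α^2 - 4α + 1 = 893, so α^2 - α + (1 - 893)/4 = 0. Since 893 ≡ 1 (mod 4), (1 - 893)/4 = -223 ∈ Z. The polynomial x^2 - x - 223 has discriminant 1 - 4·(-223) = 893, which is not a perfect square in Q (d = 893 is squarefree and ≠ 1), so x^2 - x - 223 is irreducible over Q. It is the minimal polynomial of α.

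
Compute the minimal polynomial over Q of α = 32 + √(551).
m_α(x) = x^2 - 64x + 473

From α - 32 = √(551), squaring gives (α - 32)^2 = 551, i.e. α^2 - 64α + 1024 = 551, so α^2 - 64α + 473 = 0. The discriminant of x^2 - 64x + 473 is (-64)^2 - 4·(473) = 4096 - 1892 = 2204, and 4·(551) is not a perfect square in Q since 551 is squarefree and ≠ 1. Hence x^2 - 64x + 473 is irreducible over Q and is the minimal polynomial of α.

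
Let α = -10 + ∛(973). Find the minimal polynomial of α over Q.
m_α(x) = x^3 + 30x^2 + 300x + 27

Set β = α + 10 = ∛(973), so β^3 = 973. Then (α + 10)^3 - 973 = 0, i.e. α is a root of g(x) = (x + 10)^3 - 973 = x^3 + 30x^2 + 300x + 27. Since g(x) = h(x + 10) where h(x) = x^3 - 973, and h is irreducible over Q (because 973 is not a perfect cube, so h has no rational root, and a monic cubic with no rational root is irreducible), g is also irreducible (irreducibility is preserved under the substitution x → x + 10). Hence m_α(x) = x^3 + 30x^2 + 300x + 27.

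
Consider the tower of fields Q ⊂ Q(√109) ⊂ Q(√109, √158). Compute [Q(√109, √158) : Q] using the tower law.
[Q(√109, √158) : Q] = 4

[Q(√109):Q] = 2 (min poly x^2 - 109, irreducible since 109 is squarefree > 1). For the top step, suppose √158 ∈ Q(√109), say √158 = c + d√109 with c, d ∈ Q. Squaring: 158 = c^2 + 109d^2 + 2cd√109. Since √109 ∉ Q this forces 2cd = 0. If d = 0 then √158 = c ∈ Q, contradicting 158 squarefree > 1. If c = 0 then 158 = 109d^2, so 109·158 = (109d)^2 is a perfect square in Q — but 109·158 = 17222 is not a perfect square (since 109 and 158 are distinct squarefree integers). Contradiction. Hence √158 ∉ Q(√109), so x^2 - 158 stays irreducible over Q(√109) and [Q(√109, √158) : Q(√109)] = 2. By the tower law, [Q(√109, √158) : Q] = 2 · 2 = 4.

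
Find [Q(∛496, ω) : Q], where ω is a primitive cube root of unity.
[Q(∛496, ω) : Q] = 6

[Q(∛496):Q] = 3 (min poly x^3 - 496, irreducible since 496 is not a perfect cube). [Q(ω):Q] = 2 (min poly x^2 + x + 1). Since Q(∛496) ⊂ R and ω ∉ R, we have ω ∉ Q(∛496), so x^2 + x + 1 remains irreducible over Q(∛496) and [Q(∛496, ω) : Q(∛496)] = 2. By the tower law, [Q(∛496, ω) : Q] = 3 · 2 = 6. (In fact Q(∛496, ω) is the splitting field of x^3 - 496 over Q.)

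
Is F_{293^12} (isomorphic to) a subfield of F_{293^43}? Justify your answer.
No: F_{293^12} is not a subfield of F_{293^43}

F_{p^m} embeds in F_{p^n} iff m | n. Here 12 ∤ 43 (since 43 = 3·12 + 7 with remainder 7 ≠ 0), so F_{293^12} is not a subfield of F_{293^43}. Equivalently: if it were, the tower law would give 12 = [F_{293^12}:F_293] dividing [F_{293^43}:F_293] = 43, contradiction.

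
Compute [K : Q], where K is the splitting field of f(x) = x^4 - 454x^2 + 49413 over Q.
[K : Q] = 4

Solving the quadratic in x^2: x^2 = (454 ± √(454^2 - 4·49413))/2 = (454 ± √8464)/2 = (454 ± 92)/2, giving x^2 = 181 or x^2 = 273. So f(x) = (x^2 - 181)(x^2 - 273) and the roots of f are ±√181, ±√273. Hence the splitting field is K = Q(√181, √273). Since 181 and 273 are distinct squarefree integers > 1, their product 49413 is not a perfect square, so √273 ∉ Q(√181). By the tower law [K:Q] = [Q(√181,√273):Q(√181)] · [Q(√181):Q] = 2 · 2 = 4.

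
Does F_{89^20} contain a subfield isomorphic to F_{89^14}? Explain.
No: F_{89^14} is not a subfield of F_{89^20}

F_{p^m} embeds in F_{p^n} iff m | n. Here 14 ∤ 20 (since 20 = 1·14 + 6 with remainder 6 ≠ 0), so F_{89^14} is not a subfield of F_{89^20}. Equivalently: if it were, the tower law would give 14 = [F_{89^14}:F_89] dividing [F_{89^20}:F_89] = 20, contradiction.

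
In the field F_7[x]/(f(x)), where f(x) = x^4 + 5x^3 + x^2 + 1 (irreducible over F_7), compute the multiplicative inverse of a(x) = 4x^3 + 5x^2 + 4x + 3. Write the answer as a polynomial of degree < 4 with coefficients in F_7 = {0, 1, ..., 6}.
a(x)^(-1) ≡ 3x^3 + 3x^2 + 6x + 3 (mod f(x))

Since f is irreducible over F_7, F_7[x]/(f) is a field and a(x) ≠ 0 has an inverse. Apply the extended Euclidean algorithm to f(x) and a(x) in F_7[x]: f(x) = (2x + 4)·a(x) + (x^2 + 6x + 3);  a(x) = (4x + 2)·(x^2 + 6x + 3) + (x + 4);  (x^2 + 6x + 3) = (x + 2)·(x + 4) + (2). The last nonzero remainder is the constant 2 = gcd(f, a) in F_7. Back-substituting through the division chain expresses 2 = s(x)·a(x) + t(x)·f(x) with s(x) ≡ 6x^3 + 6x^2 + 5x + 6 (mod f), so (6x^3 + 6x^2 + 5x + 6)·a(x) ≡ 2 (mod f). Multiplying by 2^(-1) ≡ 4 in F_7 gives a(x)^(-1) ≡ 4·(6x^3 + 6x^2 + 5x + 6) ≡ 3x^3 + 3x^2 + 6x + 3 (mod f). Check: (4x^3 + 5x^2 + 4x + 3)·(3x^3 + 3x^2 + 6x + 3) = 5x^6 + 6x^5 + 2x^4 + 6x^2 + 2x + 2 ≡ 1 (mod x^4 + 5x^3 + x^2 + 1).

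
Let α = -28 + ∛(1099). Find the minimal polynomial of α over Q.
m_α(x) = x^3 + 84x^2 + 2352x + 20853

Set β = α + 28 = ∛(1099), so β^3 = 1099. Then (α + 28)^3 - 1099 = 0, i.e. α is a root of g(x) = (x + 28)^3 - 1099 = x^3 + 84x^2 + 2352x + 20853. Since g(x) = h(x + 28) where h(x) = x^3 - 1099, and h is irreducible over Q (because 1099 is not a perfect cube, so h has no rational root, and a monic cubic with no rational root is irreducible), g is also irreducible (irreducibility is preserved under the substitution x → x + 28). Hence m_α(x) = x^3 + 84x^2 + 2352x + 20853.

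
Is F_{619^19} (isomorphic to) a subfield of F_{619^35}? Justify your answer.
No: F_{619^19} is not a subfield of F_{619^35}

F_{p^m} embeds in F_{p^n} iff m | n. Here 19 ∤ 35 (since 35 = 1·19 + 16 with remainder 16 ≠ 0), so F_{619^19} is not a subfield of F_{619^35}. Equivalently: if it were, the tower law would give 19 = [F_{619^19}:F_619] dividing [F_{619^35}:F_619] = 35, contradiction.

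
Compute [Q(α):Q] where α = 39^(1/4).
[Q(α):Q] = 4

α is a root of x^4 - 39. By Eisenstein's criterion at the prime p = 3 (which divides the constant term 39 but p^2 = 9 does not, since 39 is squarefree), x^4 - 39 is irreducible over Q. Hence [Q(α):Q] = 4.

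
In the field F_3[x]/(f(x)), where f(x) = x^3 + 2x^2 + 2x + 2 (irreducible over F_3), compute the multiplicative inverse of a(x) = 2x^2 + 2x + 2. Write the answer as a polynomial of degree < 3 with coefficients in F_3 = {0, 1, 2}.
a(x)^(-1) ≡ x + 1 (mod f(x))

Since f is irreducible over F_3, F_3[x]/(f) is a field and a(x) ≠ 0 has an inverse. Apply the extended Euclidean algorithm to f(x) and a(x) in F_3[x]: f(x) = (2x + 2)·a(x) + (1). The last nonzero remainder is the constant 1 = gcd(f, a) in F_3. Back-substituting through the division chain expresses 1 = s(x)·a(x) + t(x)·f(x) with s(x) ≡ x + 1 (mod f), so a(x)^(-1) ≡ s(x) = x + 1 (mod f). Check: (2x^2 + 2x + 2)·(x + 1) = 2x^3 + x^2 + x + 2 ≡ 1 (mod x^3 + 2x^2 + 2x + 2).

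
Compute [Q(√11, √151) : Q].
[Q(√11, √151) : Q] = 4

[Q(√11):Q] = 2 (min poly x^2 - 11, irreducible since 11 is squarefree > 1). For the top step, suppose √151 ∈ Q(√11), say √151 = c + d√11 with c, d ∈ Q. Squaring: 151 = c^2 + 11d^2 + 2cd√11. Since √11 ∉ Q this forces 2cd = 0. If d = 0 then √151 = c ∈ Q, contradicting 151 squarefree > 1. If c = 0 then 151 = 11d^2, so 11·151 = (11d)^2 is a perfect square in Q — but 11·151 = 1661 is not a perfect square (since 11 and 151 are distinct squarefree integers). Contradiction. Hence √151 ∉ Q(√11), so x^2 - 151 stays irreducible over Q(√11) and [Q(√11, √151) : Q(√11)] = 2. By the tower law, [Q(√11, √151) : Q] = 2 · 2 = 4.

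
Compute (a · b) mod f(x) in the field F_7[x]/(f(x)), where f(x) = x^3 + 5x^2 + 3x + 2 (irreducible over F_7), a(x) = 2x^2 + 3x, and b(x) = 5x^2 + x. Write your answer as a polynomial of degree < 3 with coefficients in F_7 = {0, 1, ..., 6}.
a · b ≡ 5x^2 + 2x + 3 (mod f(x))

Multiply in F_7[x]: a(x)·b(x) = (2x^2 + 3x)·(5x^2 + x) = 3x^4 + 3x^3 + 3x^2. This has degree ≥ 3, so divide by f(x) over F_7: 3x^4 + 3x^3 + 3x^2 = (3x + 2)·(x^3 + 5x^2 + 3x + 2) + (5x^2 + 2x + 3). Hence a·b ≡ 5x^2 + 2x + 3 (mod f). (F_7[x]/(f) is a field with 7^3 = 343 elements since f is irreducible of degree 3.)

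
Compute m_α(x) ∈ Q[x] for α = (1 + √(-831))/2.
m_α(x) = x^2 - x + 208

From 2α - 1 = √(-831), squaring gives (2α - 1)^2 = -831, i.e. 4α^2 - 4α + 1 = -831, so α^2 - α + (1 + 831)/4 = 0. Since -831 ≡ 1 (mod 4), (1 + 831)/4 = 208 ∈ Z. The polynomial x^2 - x + 208 has discriminant 1 - 4·(208) = -831, which is not a perfect square in Q (d = -831 is squarefree and ≠ 1), so x^2 - x + 208 is irreducible over Q. It is the minimal polynomial of α.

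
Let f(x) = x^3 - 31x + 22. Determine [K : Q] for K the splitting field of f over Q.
[K : Q] = 6

By the rational root test, any rational root of the monic integer polynomial f(x) = x^3 - 31x + 22 must be an integer dividing the constant term 22, i.e. one of ±{1, 2, 11, 22}. Evaluating: f(1) = -8, f(-1) = 52, f(2) = -32, f(-2) = 76, f(11) = 1012, f(-11) = -968, f(22) = 9988, f(-22) = -9944; none is 0, so f has no rational root and is therefore irreducible over Q (a cubic with no linear factor over a field is irreducible). For an irreducible cubic, the Galois group is A_3 or S_3 according as the discriminant disc(f) = -4a^3 - 27b^2 = -4·(-31)^3 - 27·(22)^2 = 106096 is or is not a square in Q. Here disc(f) = 106096 is not a perfect square in Q, so the Galois group of f over Q is not contained in A_3 and must be all of S_3. The splitting field has degree |S_3| = 6 over Q, so [K : Q] = 6.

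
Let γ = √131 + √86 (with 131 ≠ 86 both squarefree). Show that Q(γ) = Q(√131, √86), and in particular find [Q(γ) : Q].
[Q(γ) : Q] = 4 (equivalently, Q(γ) = Q(√131, √86))

Obviously Q(γ) ⊆ Q(√131, √86), and [Q(√131, √86):Q] = 4 (since 131, 86 are distinct squarefree integers > 1 with 11266 not a perfect square). To show equality we compute the minimal polynomial of γ. From γ = √131 + √86: γ^2 = 131 + 2√(11266) + 86 = 217 + 2√(11266), so γ^2 - 217 = 2√(11266); squaring, (γ^2 - 217)^2 = 4·11266, i.e. γ^4 - 434γ^2 + 47089 - 45064 = 0, i.e. γ^4 - 434γ^2 + 2025 = 0. So γ is a root of x^4 - 434x^2 + 2025. This polynomial is irreducible over Q: it has no rational root (each ±√131 ± √86 is irrational), and any factorization into two quadratics over Q would force √(11266) ∈ Q (pairing opposite roots) or √131, √86 ∈ Q (other pairings), all impossible. Hence [Q(γ):Q] = 4 = [Q(√131, √86):Q], so Q(γ) = Q(√131, √86).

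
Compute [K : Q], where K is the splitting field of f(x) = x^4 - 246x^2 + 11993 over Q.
[K : Q] = 4

Solving the quadratic in x^2: x^2 = (246 ± √(246^2 - 4·11993))/2 = (246 ± √12544)/2 = (246 ± 112)/2, giving x^2 = 67 or x^2 = 179. So f(x) = (x^2 - 67)(x^2 - 179) and the roots of f are ±√67, ±√179. Hence the splitting field is K = Q(√67, √179). Since 67 and 179 are distinct squarefree integers > 1, their product 11993 is not a perfect square, so √179 ∉ Q(√67). By the tower law [K:Q] = [Q(√67,√179):Q(√67)] · [Q(√67):Q] = 2 · 2 = 4.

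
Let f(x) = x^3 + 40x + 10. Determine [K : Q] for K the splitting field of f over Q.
[K : Q] = 6

By the rational root test, any rational root of the monic integer polynomial f(x) = x^3 + 40x + 10 must be an integer dividing the constant term 10, i.e. one of ±{1, 2, 5, 10}. Evaluating: f(1) = 51, f(-1) = -31, f(2) = 98, f(-2) = -78, f(5) = 335, f(-5) = -315, f(10) = 1410, f(-10) = -1390; none is 0, so f has no rational root and is therefore irreducible over Q (a cubic with no linear factor over a field is irreducible). For an irreducible cubic, the Galois group is A_3 or S_3 according as the discriminant disc(f) = -4a^3 - 27b^2 = -4·(40)^3 - 27·(10)^2 = -258700 is or is not a square in Q. Here disc(f) = -258700 is not a perfect square in Q, so the Galois group of f over Q is not contained in A_3 and must be all of S_3. The splitting field has degree |S_3| = 6 over Q, so [K : Q] = 6.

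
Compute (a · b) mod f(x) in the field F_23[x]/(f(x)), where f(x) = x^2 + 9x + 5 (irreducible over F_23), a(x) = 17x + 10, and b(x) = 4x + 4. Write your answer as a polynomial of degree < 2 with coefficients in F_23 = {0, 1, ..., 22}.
a · b ≡ 2x + 22 (mod f(x))

Multiply in F_23[x]: a(x)·b(x) = (17x + 10)·(4x + 4) = 22x^2 + 16x + 17. This has degree ≥ 2, so divide by f(x) over F_23: 22x^2 + 16x + 17 = (22)·(x^2 + 9x + 5) + (2x + 22). Hence a·b ≡ 2x + 22 (mod f). (F_23[x]/(f) is a field with 23^2 = 529 elements since f is irreducible of degree 2.)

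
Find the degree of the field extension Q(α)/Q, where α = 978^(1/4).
[Q(α):Q] = 4

α is a root of x^4 - 978. By Eisenstein's criterion at the prime p = 2 (which divides the constant term 978 but p^2 = 4 does not, since 978 is squarefree), x^4 - 978 is irreducible over Q. Hence [Q(α):Q] = 4.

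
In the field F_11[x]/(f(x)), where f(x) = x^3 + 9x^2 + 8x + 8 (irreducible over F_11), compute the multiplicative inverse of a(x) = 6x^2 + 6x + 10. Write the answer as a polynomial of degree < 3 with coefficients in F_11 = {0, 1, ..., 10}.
a(x)^(-1) ≡ 5x^2 + 7x + 10 (mod f(x))

Since f is irreducible over F_11, F_11[x]/(f) is a field and a(x) ≠ 0 has an inverse. Apply the extended Euclidean algorithm to f(x) and a(x) in F_11[x]: f(x) = (2x + 5)·a(x) + (2x + 2);  a(x) = (3x)·(2x + 2) + (10). The last nonzero remainder is the constant 10 = gcd(f, a) in F_11. Back-substituting through the division chain expresses 10 = s(x)·a(x) + t(x)·f(x) with s(x) ≡ 6x^2 + 4x + 1 (mod f), so (6x^2 + 4x + 1)·a(x) ≡ 10 (mod f). Multiplying by 10^(-1) ≡ 10 in F_11 gives a(x)^(-1) ≡ 10·(6x^2 + 4x + 1) ≡ 5x^2 + 7x + 10 (mod f). Check: (6x^2 + 6x + 10)·(5x^2 + 7x + 10) = 8x^4 + 6x^3 + 9x^2 + 9x + 1 ≡ 1 (mod x^3 + 9x^2 + 8x + 8).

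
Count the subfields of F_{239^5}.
F_{239^5} has 2 subfields

The subfields of F_{p^n} are exactly the fields F_{p^d} for d | n (each is the fixed field of the unique index-d subgroup of Gal(F_{p^n}/F_p) ≅ Z/nZ). The divisors of n = 5 are {1, 5}, giving 2 subfields: F_{239^1}, F_{239^5}.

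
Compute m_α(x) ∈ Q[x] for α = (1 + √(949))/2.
m_α(x) = x^2 - x - 237

From 2α - 1 = √(949), squaring gives (2α - 1)^2 = 949, i.e. 4α^2 - 4α + 1 = 949, so α^2 - α + (1 - 949)/4 = 0. Since 949 ≡ 1 (mod 4), (1 - 949)/4 = -237 ∈ Z. The polynomial x^2 - x - 237 has discriminant 1 - 4·(-237) = 949, which is not a perfect square in Q (d = 949 is squarefree and ≠ 1), so x^2 - x - 237 is irreducible over Q. It is the minimal polynomial of α.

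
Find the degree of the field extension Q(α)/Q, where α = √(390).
[Q(α):Q] = 2

[Q(α):Q] equals the degree of the minimal polynomial of α. Here α^2 = 390 and x^2 - 390 is irreducible (d = 390 is squarefree, ≠ 1, hence not a square), so deg(m_α) = 2. Thus [Q(α):Q] = 2.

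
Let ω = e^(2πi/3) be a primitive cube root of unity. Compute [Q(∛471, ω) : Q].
[Q(∛471, ω) : Q] = 6

[Q(∛471):Q] = 3 (min poly x^3 - 471, irreducible since 471 is not a perfect cube). [Q(ω):Q] = 2 (min poly x^2 + x + 1). Since Q(∛471) ⊂ R and ω ∉ R, we have ω ∉ Q(∛471), so x^2 + x + 1 remains irreducible over Q(∛471) and [Q(∛471, ω) : Q(∛471)] = 2. By the tower law, [Q(∛471, ω) : Q] = 3 · 2 = 6. (In fact Q(∛471, ω) is the splitting field of x^3 - 471 over Q.)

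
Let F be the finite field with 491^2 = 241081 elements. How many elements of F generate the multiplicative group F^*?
There are φ(241080) = 53760 primitive elements

F_q^* is cyclic of order q - 1 = 241080. A cyclic group of order m has exactly φ(m) generators. Here m = 241080 = 2^3 · 3 · 5 · 7^2 · 41, so the number of primitive elements is φ(241080) = 53760.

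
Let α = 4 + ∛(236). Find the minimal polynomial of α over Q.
m_α(x) = x^3 - 12x^2 + 48x - 300

Set β = α - 4 = ∛(236), so β^3 = 236. Then (α - 4)^3 - 236 = 0, i.e. α is a root of g(x) = (x - 4)^3 - 236 = x^3 - 12x^2 + 48x - 300. Since g(x) = h(x - 4) where h(x) = x^3 - 236, and h is irreducible over Q (because 236 is not a perfect cube, so h has no rational root, and a monic cubic with no rational root is irreducible), g is also irreducible (irreducibility is preserved under the substitution x → x - 4). Hence m_α(x) = x^3 - 12x^2 + 48x - 300.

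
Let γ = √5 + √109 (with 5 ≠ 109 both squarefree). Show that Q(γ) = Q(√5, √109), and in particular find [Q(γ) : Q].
[Q(γ) : Q] = 4 (equivalently, Q(γ) = Q(√5, √109))

Obviously Q(γ) ⊆ Q(√5, √109), and [Q(√5, √109):Q] = 4 (since 5, 109 are distinct squarefree integers > 1 with 545 not a perfect square). To show equality we compute the minimal polynomial of γ. From γ = √5 + √109: γ^2 = 5 + 2√(545) + 109 = 114 + 2√(545), so γ^2 - 114 = 2√(545); squaring, (γ^2 - 114)^2 = 4·545, i.e. γ^4 - 228γ^2 + 12996 - 2180 = 0, i.e. γ^4 - 228γ^2 + 10816 = 0. So γ is a root of x^4 - 228x^2 + 10816. This polynomial is irreducible over Q: it has no rational root (each ±√5 ± √109 is irrational), and any factorization into two quadratics over Q would force √(545) ∈ Q (pairing opposite roots) or √5, √109 ∈ Q (other pairings), all impossible. Hence [Q(γ):Q] = 4 = [Q(√5, √109):Q], so Q(γ) = Q(√5, √109).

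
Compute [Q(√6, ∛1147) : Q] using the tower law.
[Q(√6, ∛1147) : Q] = 6

Let L = Q(√6, ∛1147). Since Q(√6) ⊂ L and [Q(√6):Q] = 2, the tower law gives 2 | [L:Q]. Likewise Q(∛1147) ⊂ L with [Q(∛1147):Q] = 3 (because 1147 is not a perfect cube), so 3 | [L:Q]. As gcd(2,3) = 1, [L:Q] is divisible by 6. Conversely L is generated over Q by √6 and ∛1147, so [L:Q] ≤ 2·3 = 6. Therefore [Q(√6, ∛1147) : Q] = 6.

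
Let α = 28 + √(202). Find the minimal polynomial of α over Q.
m_α(x) = x^2 - 56x + 582

From α - 28 = √(202), squaring gives (α - 28)^2 = 202, i.e. α^2 - 56α + 784 = 202, so α^2 - 56α + 582 = 0. The discriminant of x^2 - 56x + 582 is (-56)^2 - 4·(582) = 3136 - 2328 = 808, and 4·(202) is not a perfect square in Q since 202 is squarefree and ≠ 1. Hence x^2 - 56x + 582 is irreducible over Q and is the minimal polynomial of α.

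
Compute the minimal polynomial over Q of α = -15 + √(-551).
m_α(x) = x^2 + 30x + 776

From α + 15 = √(-551), squaring gives (α + 15)^2 = -551, i.e. α^2 + 30α + 225 = -551, so α^2 + 30α + 776 = 0. The discriminant of x^2 + 30x + 776 is (30)^2 - 4·(776) = 900 - 3104 = -2204, and 4·(-551) is not a perfect square in Q since -551 is squarefree and ≠ 1. Hence x^2 + 30x + 776 is irreducible over Q and is the minimal polynomial of α.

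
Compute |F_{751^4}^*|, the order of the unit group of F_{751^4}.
|F_{751^4}^*| = 318097128000

F_{751^4} has 751^4 = 318097128001 elements; its multiplicative group consists of all nonzero elements, so |F_{751^4}^*| = 318097128001 - 1 = 318097128000. (It is cyclic since any finite subgroup of the multiplicative group of a field is cyclic.)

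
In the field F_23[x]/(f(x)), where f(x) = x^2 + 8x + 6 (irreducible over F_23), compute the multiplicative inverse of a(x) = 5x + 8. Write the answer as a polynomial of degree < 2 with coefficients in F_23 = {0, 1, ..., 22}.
a(x)^(-1) ≡ 2x + 22 (mod f(x))

Since f is irreducible over F_23, F_23[x]/(f) is a field and a(x) ≠ 0 has an inverse. Apply the extended Euclidean algorithm to f(x) and a(x) in F_23[x]: f(x) = (14x + 16)·a(x) + (16). The last nonzero remainder is the constant 16 = gcd(f, a) in F_23. Back-substituting through the division chain expresses 16 = s(x)·a(x) + t(x)·f(x) with s(x) ≡ 9x + 7 (mod f), so (9x + 7)·a(x) ≡ 16 (mod f). Multiplying by 16^(-1) ≡ 13 in F_23 gives a(x)^(-1) ≡ 13·(9x + 7) ≡ 2x + 22 (mod f). Check: (5x + 8)·(2x + 22) = 10x^2 + 11x + 15 ≡ 1 (mod x^2 + 8x + 6).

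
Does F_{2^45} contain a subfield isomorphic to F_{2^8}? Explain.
No: F_{2^8} is not a subfield of F_{2^45}

F_{p^m} embeds in F_{p^n} iff m | n. Here 8 ∤ 45 (since 45 = 5·8 + 5 with remainder 5 ≠ 0), so F_{2^8} is not a subfield of F_{2^45}. Equivalently: if it were, the tower law would give 8 = [F_{2^8}:F_2] dividing [F_{2^45}:F_2] = 45, contradiction.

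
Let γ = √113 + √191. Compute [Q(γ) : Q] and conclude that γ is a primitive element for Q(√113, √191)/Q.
[Q(γ) : Q] = 4 (equivalently, Q(γ) = Q(√113, √191))

Obviously Q(γ) ⊆ Q(√113, √191), and [Q(√113, √191):Q] = 4 (since 113, 191 are distinct squarefree integers > 1 with 21583 not a perfect square). To show equality we compute the minimal polynomial of γ. From γ = √113 + √191: γ^2 = 113 + 2√(21583) + 191 = 304 + 2√(21583), so γ^2 - 304 = 2√(21583); squaring, (γ^2 - 304)^2 = 4·21583, i.e. γ^4 - 608γ^2 + 92416 - 86332 = 0, i.e. γ^4 - 608γ^2 + 6084 = 0. So γ is a root of x^4 - 608x^2 + 6084. This polynomial is irreducible over Q: it has no rational root (each ±√113 ± √191 is irrational), and any factorization into two quadratics over Q would force √(21583) ∈ Q (pairing opposite roots) or √113, √191 ∈ Q (other pairings), all impossible. Hence [Q(γ):Q] = 4 = [Q(√113, √191):Q], so Q(γ) = Q(√113, √191).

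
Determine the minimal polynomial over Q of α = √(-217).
m_α(x) = x^2 + 217

α satisfies α^2 + 217 = 0, so x^2 + 217 annihilates α. Since d = -217 is squarefree and ≠ 1, it is not a perfect square in Q, so x^2 + 217 has no rational root and is therefore irreducible over Q (a degree-2 polynomial over a field is irreducible iff it has no root). Hence m_α(x) = x^2 + 217.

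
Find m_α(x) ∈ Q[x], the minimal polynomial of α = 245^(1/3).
m_α(x) = x^3 - 245

α satisfies α^3 = 245, so x^3 - 245 annihilates α. By the rational root test, a rational root p/q (in lowest terms) of x^3 - 245 would satisfy p^3 = 245 q^3, forcing q = 1 and p^3 = 245; but 245 is not a perfect cube, contradiction. A monic cubic over Q with no rational root is irreducible (any nontrivial factorization would include a linear factor). Hence x^3 - 245 is the minimal polynomial of α, and in particular [Q(α):Q] = 3.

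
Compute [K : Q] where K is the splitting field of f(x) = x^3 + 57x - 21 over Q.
[K : Q] = 6

By the rational root test, any rational root of the monic integer polynomial f(x) = x^3 + 57x - 21 must be an integer dividing the constant term -21, i.e. one of ±{1, 3, 7, 21}. Evaluating: f(1) = 37, f(-1) = -79, f(3) = 177, f(-3) = -219, f(7) = 721, f(-7) = -763, f(21) = 10437, f(-21) = -10479; none is 0, so f has no rational root and is therefore irreducible over Q (a cubic with no linear factor over a field is irreducible). For an irreducible cubic, the Galois group is A_3 or S_3 according as the discriminant disc(f) = -4a^3 - 27b^2 = -4·(57)^3 - 27·(-21)^2 = -752679 is or is not a square in Q. Here disc(f) = -752679 is not a perfect square in Q, so the Galois group of f over Q is not contained in A_3 and must be all of S_3. The splitting field has degree |S_3| = 6 over Q, so [K : Q] = 6.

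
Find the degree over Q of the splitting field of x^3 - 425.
[K : Q] = 6

The roots of x^3 - 425 are ∛425, ω∛425, ω^2∛425 where ω = e^(2πi/3) is a primitive cube root of unity, so K = Q(∛425, ω). Now [Q(∛425):Q] = 3 (since 425 is not a perfect cube, x^3 - 425 is irreducible) and [Q(ω):Q] = 2. Both 2 and 3 divide [K:Q], and [K:Q] ≤ 3·2 = 6, so [K:Q] = 6. (Equivalently: Q(∛425) ⊂ R but ω ∉ R, so [K : Q(∛425)] = 2.)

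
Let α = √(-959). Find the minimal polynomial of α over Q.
m_α(x) = x^2 + 959

α satisfies α^2 + 959 = 0, so x^2 + 959 annihilates α. Since d = -959 is squarefree and ≠ 1, it is not a perfect square in Q, so x^2 + 959 has no rational root and is therefore irreducible over Q (a degree-2 polynomial over a field is irreducible iff it has no root). Hence m_α(x) = x^2 + 959.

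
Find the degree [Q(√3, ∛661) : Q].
[Q(√3, ∛661) : Q] = 6

Let L = Q(√3, ∛661). Since Q(√3) ⊂ L and [Q(√3):Q] = 2, the tower law gives 2 | [L:Q]. Likewise Q(∛661) ⊂ L with [Q(∛661):Q] = 3 (because 661 is not a perfect cube), so 3 | [L:Q]. As gcd(2,3) = 1, [L:Q] is divisible by 6. Conversely L is generated over Q by √3 and ∛661, so [L:Q] ≤ 2·3 = 6. Therefore [Q(√3, ∛661) : Q] = 6.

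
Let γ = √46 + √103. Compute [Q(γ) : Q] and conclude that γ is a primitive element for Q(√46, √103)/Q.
[Q(γ) : Q] = 4 (equivalently, Q(γ) = Q(√46, √103))

Obviously Q(γ) ⊆ Q(√46, √103), and [Q(√46, √103):Q] = 4 (since 46, 103 are distinct squarefree integers > 1 with 4738 not a perfect square). To show equality we compute the minimal polynomial of γ. From γ = √46 + √103: γ^2 = 46 + 2√(4738) + 103 = 149 + 2√(4738), so γ^2 - 149 = 2√(4738); squaring, (γ^2 - 149)^2 = 4·4738, i.e. γ^4 - 298γ^2 + 22201 - 18952 = 0, i.e. γ^4 - 298γ^2 + 3249 = 0. So γ is a root of x^4 - 298x^2 + 3249. This polynomial is irreducible over Q: it has no rational root (each ±√46 ± √103 is irrational), and any factorization into two quadratics over Q would force √(4738) ∈ Q (pairing opposite roots) or √46, √103 ∈ Q (other pairings), all impossible. Hence [Q(γ):Q] = 4 = [Q(√46, √103):Q], so Q(γ) = Q(√46, √103).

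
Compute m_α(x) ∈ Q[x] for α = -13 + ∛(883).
m_α(x) = x^3 + 39x^2 + 507x + 1314

Set β = α + 13 = ∛(883), so β^3 = 883. Then (α + 13)^3 - 883 = 0, i.e. α is a root of g(x) = (x + 13)^3 - 883 = x^3 + 39x^2 + 507x + 1314. Since g(x) = h(x + 13) where h(x) = x^3 - 883, and h is irreducible over Q (because 883 is not a perfect cube, so h has no rational root, and a monic cubic with no rational root is irreducible), g is also irreducible (irreducibility is preserved under the substitution x → x + 13). Hence m_α(x) = x^3 + 39x^2 + 507x + 1314.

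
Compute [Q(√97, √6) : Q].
[Q(√97, √6) : Q] = 4

[Q(√97):Q] = 2 (min poly x^2 - 97, irreducible since 97 is squarefree > 1). For the top step, suppose √6 ∈ Q(√97), say √6 = c + d√97 with c, d ∈ Q. Squaring: 6 = c^2 + 97d^2 + 2cd√97. Since √97 ∉ Q this forces 2cd = 0. If d = 0 then √6 = c ∈ Q, contradicting 6 squarefree > 1. If c = 0 then 6 = 97d^2, so 97·6 = (97d)^2 is a perfect square in Q — but 97·6 = 582 is not a perfect square (since 97 and 6 are distinct squarefree integers). Contradiction. Hence √6 ∉ Q(√97), so x^2 - 6 stays irreducible over Q(√97) and [Q(√97, √6) : Q(√97)] = 2. By the tower law, [Q(√97, √6) : Q] = 2 · 2 = 4.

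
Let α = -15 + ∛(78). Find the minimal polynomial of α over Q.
m_α(x) = x^3 + 45x^2 + 675x + 3297

Set β = α + 15 = ∛(78), so β^3 = 78. Then (α + 15)^3 - 78 = 0, i.e. α is a root of g(x) = (x + 15)^3 - 78 = x^3 + 45x^2 + 675x + 3297. Since g(x) = h(x + 15) where h(x) = x^3 - 78, and h is irreducible over Q (because 78 is not a perfect cube, so h has no rational root, and a monic cubic with no rational root is irreducible), g is also irreducible (irreducibility is preserved under the substitution x → x + 15). Hence m_α(x) = x^3 + 45x^2 + 675x + 3297.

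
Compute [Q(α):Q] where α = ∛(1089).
[Q(α):Q] = 3

The minimal polynomial of α is x^3 - 1089, irreducible over Q since 1089 is not a perfect cube (so x^3 - 1089 has no rational root). Hence [Q(α):Q] = deg(m_α) = 3.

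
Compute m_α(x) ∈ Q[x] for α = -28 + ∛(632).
m_α(x) = x^3 + 84x^2 + 2352x + 21320

Set β = α + 28 = ∛(632), so β^3 = 632. Then (α + 28)^3 - 632 = 0, i.e. α is a root of g(x) = (x + 28)^3 - 632 = x^3 + 84x^2 + 2352x + 21320. Since g(x) = h(x + 28) where h(x) = x^3 - 632, and h is irreducible over Q (because 632 is not a perfect cube, so h has no rational root, and a monic cubic with no rational root is irreducible), g is also irreducible (irreducibility is preserved under the substitution x → x + 28). Hence m_α(x) = x^3 + 84x^2 + 2352x + 21320.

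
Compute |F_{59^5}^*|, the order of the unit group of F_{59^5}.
|F_{59^5}^*| = 714924298

F_{59^5} has 59^5 = 714924299 elements; its multiplicative group consists of all nonzero elements, so |F_{59^5}^*| = 714924299 - 1 = 714924298. (It is cyclic since any finite subgroup of the multiplicative group of a field is cyclic.)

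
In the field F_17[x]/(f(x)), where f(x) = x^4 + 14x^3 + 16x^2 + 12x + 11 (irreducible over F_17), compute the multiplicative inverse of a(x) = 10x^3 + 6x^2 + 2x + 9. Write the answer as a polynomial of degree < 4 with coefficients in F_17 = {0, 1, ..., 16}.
a(x)^(-1) ≡ 16x^3 + 12x^2 + 8x + 7 (mod f(x))

Since f is irreducible over F_17, F_17[x]/(f) is a field and a(x) ≠ 0 has an inverse. Apply the extended Euclidean algorithm to f(x) and a(x) in F_17[x]: f(x) = (12x + 1)·a(x) + (3x^2 + 4x + 2);  a(x) = (9x + 7)·(3x^2 + 4x + 2) + (7x + 12);  (3x^2 + 4x + 2) = (15x + 4)·(7x + 12) + (5). The last nonzero remainder is the constant 5 = gcd(f, a) in F_17. Back-substituting through the division chain expresses 5 = s(x)·a(x) + t(x)·f(x) with s(x) ≡ 12x^3 + 9x^2 + 6x + 1 (mod f), so (12x^3 + 9x^2 + 6x + 1)·a(x) ≡ 5 (mod f). Multiplying by 5^(-1) ≡ 7 in F_17 gives a(x)^(-1) ≡ 7·(12x^3 + 9x^2 + 6x + 1) ≡ 16x^3 + 12x^2 + 8x + 7 (mod f). Check: (10x^3 + 6x^2 + 2x + 9)·(16x^3 + 12x^2 + 8x + 7) = 7x^6 + 12x^5 + 14x^4 + 14x^3 + 13x^2 + x + 12 ≡ 1 (mod x^4 + 14x^3 + 16x^2 + 12x + 11).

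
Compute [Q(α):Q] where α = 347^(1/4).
[Q(α):Q] = 4

α is a root of x^4 - 347. By Eisenstein's criterion at the prime p = 347 (which divides the constant term 347 but p^2 = 120409 does not, since 347 is squarefree), x^4 - 347 is irreducible over Q. Hence [Q(α):Q] = 4.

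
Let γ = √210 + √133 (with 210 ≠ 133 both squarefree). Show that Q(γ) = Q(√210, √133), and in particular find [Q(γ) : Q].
[Q(γ) : Q] = 4 (equivalently, Q(γ) = Q(√210, √133))

Obviously Q(γ) ⊆ Q(√210, √133), and [Q(√210, √133):Q] = 4 (since 210, 133 are distinct squarefree integers > 1 with 27930 not a perfect square). To show equality we compute the minimal polynomial of γ. From γ = √210 + √133: γ^2 = 210 + 2√(27930) + 133 = 343 + 2√(27930), so γ^2 - 343 = 2√(27930); squaring, (γ^2 - 343)^2 = 4·27930, i.e. γ^4 - 686γ^2 + 117649 - 111720 = 0, i.e. γ^4 - 686γ^2 + 5929 = 0. So γ is a root of x^4 - 686x^2 + 5929. This polynomial is irreducible over Q: it has no rational root (each ±√210 ± √133 is irrational), and any factorization into two quadratics over Q would force √(27930) ∈ Q (pairing opposite roots) or √210, √133 ∈ Q (other pairings), all impossible. Hence [Q(γ):Q] = 4 = [Q(√210, √133):Q], so Q(γ) = Q(√210, √133).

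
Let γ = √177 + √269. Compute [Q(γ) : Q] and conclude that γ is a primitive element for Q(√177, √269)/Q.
[Q(γ) : Q] = 4 (equivalently, Q(γ) = Q(√177, √269))

Obviously Q(γ) ⊆ Q(√177, √269), and [Q(√177, √269):Q] = 4 (since 177, 269 are distinct squarefree integers > 1 with 47613 not a perfect square). To show equality we compute the minimal polynomial of γ. From γ = √177 + √269: γ^2 = 177 + 2√(47613) + 269 = 446 + 2√(47613), so γ^2 - 446 = 2√(47613); squaring, (γ^2 - 446)^2 = 4·47613, i.e. γ^4 - 892γ^2 + 198916 - 190452 = 0, i.e. γ^4 - 892γ^2 + 8464 = 0. So γ is a root of x^4 - 892x^2 + 8464. This polynomial is irreducible over Q: it has no rational root (each ±√177 ± √269 is irrational), and any factorization into two quadratics over Q would force √(47613) ∈ Q (pairing opposite roots) or √177, √269 ∈ Q (other pairings), all impossible. Hence [Q(γ):Q] = 4 = [Q(√177, √269):Q], so Q(γ) = Q(√177, √269).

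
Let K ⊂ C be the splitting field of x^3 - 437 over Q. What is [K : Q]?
[K : Q] = 6

The roots of x^3 - 437 are ∛437, ω∛437, ω^2∛437 where ω = e^(2πi/3) is a primitive cube root of unity, so K = Q(∛437, ω). Now [Q(∛437):Q] = 3 (since 437 is not a perfect cube, x^3 - 437 is irreducible) and [Q(ω):Q] = 2. Both 2 and 3 divide [K:Q], and [K:Q] ≤ 3·2 = 6, so [K:Q] = 6. (Equivalently: Q(∛437) ⊂ R but ω ∉ R, so [K : Q(∛437)] = 2.)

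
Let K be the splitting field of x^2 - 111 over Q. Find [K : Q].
[K : Q] = 2

f(x) = x^2 - 111 factors as (x - √111)(x + √111). The splitting field is K = Q(√111). Since 111 is squarefree and > 1, it is not a perfect square, so x^2 - 111 is irreducible over Q and [Q(√111) : Q] = 2. Hence [K : Q] = 2.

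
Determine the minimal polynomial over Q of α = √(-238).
m_α(x) = x^2 + 238

α satisfies α^2 + 238 = 0, so x^2 + 238 annihilates α. Since d = -238 is squarefree and ≠ 1, it is not a perfect square in Q, so x^2 + 238 has no rational root and is therefore irreducible over Q (a degree-2 polynomial over a field is irreducible iff it has no root). Hence m_α(x) = x^2 + 238.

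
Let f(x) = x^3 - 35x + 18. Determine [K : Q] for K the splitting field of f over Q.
[K : Q] = 6

By the rational root test, any rational root of the monic integer polynomial f(x) = x^3 - 35x + 18 must be an integer dividing the constant term 18, i.e. one of ±{1, 2, 3, 6, 9, 18}. Evaluating: f(1) = -16, f(-1) = 52, f(2) = -44, f(-2) = 80, f(3) = -60, f(-3) = 96, f(6) = 24, f(-6) = 12, f(9) = 432, f(-9) = -396, f(18) = 5220, f(-18) = -5184; none is 0, so f has no rational root and is therefore irreducible over Q (a cubic with no linear factor over a field is irreducible). For an irreducible cubic, the Galois group is A_3 or S_3 according as the discriminant disc(f) = -4a^3 - 27b^2 = -4·(-35)^3 - 27·(18)^2 = 162752 is or is not a square in Q. Here disc(f) = 162752 is not a perfect square in Q, so the Galois group of f over Q is not contained in A_3 and must be all of S_3. The splitting field has degree |S_3| = 6 over Q, so [K : Q] = 6.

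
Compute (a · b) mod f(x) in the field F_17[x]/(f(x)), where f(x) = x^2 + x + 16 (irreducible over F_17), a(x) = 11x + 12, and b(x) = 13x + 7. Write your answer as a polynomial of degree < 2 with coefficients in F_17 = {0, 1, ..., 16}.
a · b ≡ 5x + 6 (mod f(x))

Multiply in F_17[x]: a(x)·b(x) = (11x + 12)·(13x + 7) = 7x^2 + 12x + 16. This has degree ≥ 2, so divide by f(x) over F_17: 7x^2 + 12x + 16 = (7)·(x^2 + x + 16) + (5x + 6). Hence a·b ≡ 5x + 6 (mod f). (F_17[x]/(f) is a field with 17^2 = 289 elements since f is irreducible of degree 2.)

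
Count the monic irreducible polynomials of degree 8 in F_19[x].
There are 2122929090 monic irreducible polynomials of degree 8 over F_19

Each element of F_{19^8} that lies in no proper subfield is a root of exactly one monic irreducible of degree 8 over F_19, and each such polynomial has 8 distinct roots in F_{19^8}. By Möbius inversion the count is N_19(8) = (1/8) Σ_{d|8} μ(8/d) · 19^d = (1/8)(μ(8)·19^1 + μ(4)·19^2 + μ(2)·19^4 + μ(1)·19^8) = 16983432720/8 = 2122929090.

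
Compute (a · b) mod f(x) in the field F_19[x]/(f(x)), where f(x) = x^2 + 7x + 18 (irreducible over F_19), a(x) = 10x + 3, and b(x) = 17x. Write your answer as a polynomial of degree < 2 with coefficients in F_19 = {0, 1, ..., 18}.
a · b ≡ x + 18 (mod f(x))

Multiply in F_19[x]: a(x)·b(x) = (10x + 3)·(17x) = 18x^2 + 13x. This has degree ≥ 2, so divide by f(x) over F_19: 18x^2 + 13x = (18)·(x^2 + 7x + 18) + (x + 18). Hence a·b ≡ x + 18 (mod f). (F_19[x]/(f) is a field with 19^2 = 361 elements since f is irreducible of degree 2.)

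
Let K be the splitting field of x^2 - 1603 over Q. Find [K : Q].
[K : Q] = 2

f(x) = x^2 - 1603 factors as (x - √1603)(x + √1603). The splitting field is K = Q(√1603). Since 1603 is squarefree and > 1, it is not a perfect square, so x^2 - 1603 is irreducible over Q and [Q(√1603) : Q] = 2. Hence [K : Q] = 2.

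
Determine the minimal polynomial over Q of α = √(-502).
m_α(x) = x^2 + 502

α satisfies α^2 + 502 = 0, so x^2 + 502 annihilates α. Since d = -502 is squarefree and ≠ 1, it is not a perfect square in Q, so x^2 + 502 has no rational root and is therefore irreducible over Q (a degree-2 polynomial over a field is irreducible iff it has no root). Hence m_α(x) = x^2 + 502.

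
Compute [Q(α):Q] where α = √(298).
[Q(α):Q] = 2

[Q(α):Q] equals the degree of the minimal polynomial of α. Here α^2 = 298 and x^2 - 298 is irreducible (d = 298 is squarefree, ≠ 1, hence not a square), so deg(m_α) = 2. Thus [Q(α):Q] = 2.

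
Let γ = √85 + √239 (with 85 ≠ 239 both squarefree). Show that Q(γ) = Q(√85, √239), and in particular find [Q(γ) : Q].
[Q(γ) : Q] = 4 (equivalently, Q(γ) = Q(√85, √239))

Obviously Q(γ) ⊆ Q(√85, √239), and [Q(√85, √239):Q] = 4 (since 85, 239 are distinct squarefree integers > 1 with 20315 not a perfect square). To show equality we compute the minimal polynomial of γ. From γ = √85 + √239: γ^2 = 85 + 2√(20315) + 239 = 324 + 2√(20315), so γ^2 - 324 = 2√(20315); squaring, (γ^2 - 324)^2 = 4·20315, i.e. γ^4 - 648γ^2 + 104976 - 81260 = 0, i.e. γ^4 - 648γ^2 + 23716 = 0. So γ is a root of x^4 - 648x^2 + 23716. This polynomial is irreducible over Q: it has no rational root (each ±√85 ± √239 is irrational), and any factorization into two quadratics over Q would force √(20315) ∈ Q (pairing opposite roots) or √85, √239 ∈ Q (other pairings), all impossible. Hence [Q(γ):Q] = 4 = [Q(√85, √239):Q], so Q(γ) = Q(√85, √239).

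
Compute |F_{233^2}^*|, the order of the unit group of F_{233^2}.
|F_{233^2}^*| = 54288

F_{233^2} has 233^2 = 54289 elements; its multiplicative group consists of all nonzero elements, so |F_{233^2}^*| = 54289 - 1 = 54288. (It is cyclic since any finite subgroup of the multiplicative group of a field is cyclic.)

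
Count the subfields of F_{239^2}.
F_{239^2} has 2 subfields

The subfields of F_{p^n} are exactly the fields F_{p^d} for d | n (each is the fixed field of the unique index-d subgroup of Gal(F_{p^n}/F_p) ≅ Z/nZ). The divisors of n = 2 are {1, 2}, giving 2 subfields: F_{239^1}, F_{239^2}.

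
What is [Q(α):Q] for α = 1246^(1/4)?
[Q(α):Q] = 4

α is a root of x^4 - 1246. By Eisenstein's criterion at the prime p = 2 (which divides the constant term 1246 but p^2 = 4 does not, since 1246 is squarefree), x^4 - 1246 is irreducible over Q. Hence [Q(α):Q] = 4.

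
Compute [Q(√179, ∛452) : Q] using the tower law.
[Q(√179, ∛452) : Q] = 6

Let L = Q(√179, ∛452). Since Q(√179) ⊂ L and [Q(√179):Q] = 2, the tower law gives 2 | [L:Q]. Likewise Q(∛452) ⊂ L with [Q(∛452):Q] = 3 (because 452 is not a perfect cube), so 3 | [L:Q]. As gcd(2,3) = 1, [L:Q] is divisible by 6. Conversely L is generated over Q by √179 and ∛452, so [L:Q] ≤ 2·3 = 6. Therefore [Q(√179, ∛452) : Q] = 6.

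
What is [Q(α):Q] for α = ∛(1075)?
[Q(α):Q] = 3

The minimal polynomial of α is x^3 - 1075, irreducible over Q since 1075 is not a perfect cube (so x^3 - 1075 has no rational root). Hence [Q(α):Q] = deg(m_α) = 3.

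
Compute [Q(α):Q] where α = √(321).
[Q(α):Q] = 2

[Q(α):Q] equals the degree of the minimal polynomial of α. Here α^2 = 321 and x^2 - 321 is irreducible (d = 321 is squarefree, ≠ 1, hence not a square), so deg(m_α) = 2. Thus [Q(α):Q] = 2.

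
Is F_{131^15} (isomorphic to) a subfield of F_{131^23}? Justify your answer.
No: F_{131^15} is not a subfield of F_{131^23}

F_{p^m} embeds in F_{p^n} iff m | n. Here 15 ∤ 23 (since 23 = 1·15 + 8 with remainder 8 ≠ 0), so F_{131^15} is not a subfield of F_{131^23}. Equivalently: if it were, the tower law would give 15 = [F_{131^15}:F_131] dividing [F_{131^23}:F_131] = 23, contradiction.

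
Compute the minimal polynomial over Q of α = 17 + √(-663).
m_α(x) = x^2 - 34x + 952

From α - 17 = √(-663), squaring gives (α - 17)^2 = -663, i.e. α^2 - 34α + 289 = -663, so α^2 - 34α + 952 = 0. The discriminant of x^2 - 34x + 952 is (-34)^2 - 4·(952) = 1156 - 3808 = -2652, and 4·(-663) is not a perfect square in Q since -663 is squarefree and ≠ 1. Hence x^2 - 34x + 952 is irreducible over Q and is the minimal polynomial of α.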